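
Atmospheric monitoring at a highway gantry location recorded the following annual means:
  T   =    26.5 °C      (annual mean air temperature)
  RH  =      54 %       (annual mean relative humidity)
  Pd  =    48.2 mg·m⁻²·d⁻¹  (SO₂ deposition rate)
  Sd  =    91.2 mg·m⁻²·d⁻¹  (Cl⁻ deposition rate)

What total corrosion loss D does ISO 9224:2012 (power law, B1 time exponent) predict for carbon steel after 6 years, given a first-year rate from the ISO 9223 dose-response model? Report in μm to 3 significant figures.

D(6) = 114 μm

carbon steel: f(T) = -0.054·(T−10) [T>10 °C] = -0.8910
  SO₂ term: 1.77·48.2^0.52·exp(0.02·54-0.8910) = 16.04
  Cl⁻ term: 0.102·91.2^0.62·exp(0.033·54+0.04·26.5) = 28.71
  r_corr = 16.04 + 28.71 = 44.75 μm/a
Power-law: D(6) = r_corr · 6^0.523
  D(6) = 44.75 × 6^0.523 = 44.75 × 2.553 = 114.2 μm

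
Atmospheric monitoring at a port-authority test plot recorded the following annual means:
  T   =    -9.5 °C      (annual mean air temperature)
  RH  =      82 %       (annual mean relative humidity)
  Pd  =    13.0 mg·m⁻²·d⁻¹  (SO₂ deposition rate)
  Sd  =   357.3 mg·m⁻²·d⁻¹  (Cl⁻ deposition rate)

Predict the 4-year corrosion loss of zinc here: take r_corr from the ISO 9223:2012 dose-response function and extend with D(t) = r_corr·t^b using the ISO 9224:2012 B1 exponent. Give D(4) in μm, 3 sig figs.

zinc: temperature factor f = +0.038·(-19.5) = -0.7410
  Pd branch = 0.0129·Pd^0.44·e^(0.046·RH+f) = 0.8262 μm/a
  Cl⁻ term: 0.0175·357.3^0.57·exp(0.008·82+0.085·-9.5) = 0.429
  sum: 0.8262 + 0.429 → r_corr = 1.255 μm/a
Long-term exponent b (ISO 9224 Table 2, B1) = 0.813
  D(4) = 1.255 × 4^0.813 = 1.255 × 3.087 = 3.874 μm

D(4) = 3.87 μm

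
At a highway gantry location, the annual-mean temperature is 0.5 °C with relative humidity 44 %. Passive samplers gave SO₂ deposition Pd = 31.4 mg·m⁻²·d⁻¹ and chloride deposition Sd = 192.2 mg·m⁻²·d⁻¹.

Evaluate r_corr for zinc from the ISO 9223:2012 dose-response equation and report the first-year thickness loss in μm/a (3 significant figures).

zinc: T≤10 °C ⇒ hinge +0.038·(0.5−10) = -0.3610
  SO₂ term: 0.0129·31.4^0.44·exp(0.046·44-0.3610) = 0.3101
  Cl⁻ term: 0.0175·192.2^0.57·exp(0.008·44+0.085·0.5) = 0.5201
  r_corr = 0.3101 + 0.5201 = 0.8302 μm/a

r_corr = 0.830 μm/a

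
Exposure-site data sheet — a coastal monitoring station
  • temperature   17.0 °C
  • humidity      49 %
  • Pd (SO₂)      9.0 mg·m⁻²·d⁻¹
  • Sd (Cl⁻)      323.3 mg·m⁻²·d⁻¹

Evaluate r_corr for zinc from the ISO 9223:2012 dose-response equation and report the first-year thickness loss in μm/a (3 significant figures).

zinc: f(T) = -0.071·(T−10) [T>10 °C] = -0.4970
  Pd branch = 0.0129·Pd^0.44·e^(0.046·RH+f) = 0.1966 μm/a
  Sd branch = 0.0175·Sd^0.57·e^(0.008·RH+0.085·T) = 2.96 μm/a
  r_corr = 0.1966 + 2.96 = 3.157 μm/a

r_corr = 3.16 μm/a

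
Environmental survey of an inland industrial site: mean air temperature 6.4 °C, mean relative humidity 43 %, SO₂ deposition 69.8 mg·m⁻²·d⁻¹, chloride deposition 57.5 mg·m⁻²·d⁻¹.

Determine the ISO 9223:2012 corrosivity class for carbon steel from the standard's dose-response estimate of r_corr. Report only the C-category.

C3

carbon steel: temperature factor f = +0.150·(-3.6) = -0.5400
  SO₂ term: 1.77·69.8^0.52·exp(0.02·43-0.5400) = 22.17
  Cl⁻ term: 0.102·57.5^0.62·exp(0.033·43+0.04·6.4) = 6.715
  r_corr = 22.17 + 6.715 = 28.88 μm/a
ISO 9223 Table 2 (carbon steel): 25 < 28.9 ≤ 50 μm/a ⇒ C3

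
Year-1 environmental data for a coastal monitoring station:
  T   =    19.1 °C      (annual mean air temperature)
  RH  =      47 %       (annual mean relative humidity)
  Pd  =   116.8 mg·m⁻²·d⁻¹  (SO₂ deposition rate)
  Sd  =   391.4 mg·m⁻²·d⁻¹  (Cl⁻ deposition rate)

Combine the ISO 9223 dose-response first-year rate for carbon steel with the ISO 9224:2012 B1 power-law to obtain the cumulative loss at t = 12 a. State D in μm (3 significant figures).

carbon steel: f(T) = -0.054·(T−10) [T>10 °C] = -0.4914
  SO₂ term: 1.77·116.8^0.52·exp(0.02·47-0.4914) = 32.95
  Cl⁻ term: 0.102·391.4^0.62·exp(0.033·47+0.04·19.1) = 41.82
  r_corr = 32.95 + 41.82 = 74.77 μm/a
Power-law: D(12) = r_corr · 12^0.523
  D(12) = 74.77 × 12^0.523 = 74.77 × 3.668 = 274.3 μm

D(12) = 274 μm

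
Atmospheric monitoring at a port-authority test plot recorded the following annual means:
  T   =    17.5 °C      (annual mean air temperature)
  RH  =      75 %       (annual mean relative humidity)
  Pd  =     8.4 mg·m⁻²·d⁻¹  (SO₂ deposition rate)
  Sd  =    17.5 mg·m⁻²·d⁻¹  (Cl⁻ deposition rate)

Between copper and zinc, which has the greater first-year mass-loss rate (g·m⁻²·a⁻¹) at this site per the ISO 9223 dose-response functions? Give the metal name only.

copper: T>10 °C ⇒ hinge -0.080·(17.5−10) = -0.6000
  SO₂ term: 0.0053·8.4^0.26·exp(0.059·75-0.6000) = 0.4224
  Sd branch = 0.01025·Sd^0.27·e^(0.036·RH+0.049·T) = 0.7787 μm/a
  sum: 0.4224 + 0.7787 → r_corr = 1.201 μm/a
  mass loss = 1.201 μm/a × 8.96 g/cm³ = 10.76 g·m⁻²·a⁻¹
zinc: temperature factor f = -0.071·(7.5) = -0.5325
  Pd branch = 0.0129·Pd^0.44·e^(0.046·RH+f) = 0.6086 μm/a
  Sd branch = 0.0175·Sd^0.57·e^(0.008·RH+0.085·T) = 0.7214 μm/a
  r_corr = 0.6086 + 0.7214 = 1.33 μm/a
  mass loss = 1.33 μm/a × 7.14 g/cm³ = 9.496 g·m⁻²·a⁻¹
Ordering by g·m⁻²·a⁻¹: copper (10.8) > zinc (9.5)

copper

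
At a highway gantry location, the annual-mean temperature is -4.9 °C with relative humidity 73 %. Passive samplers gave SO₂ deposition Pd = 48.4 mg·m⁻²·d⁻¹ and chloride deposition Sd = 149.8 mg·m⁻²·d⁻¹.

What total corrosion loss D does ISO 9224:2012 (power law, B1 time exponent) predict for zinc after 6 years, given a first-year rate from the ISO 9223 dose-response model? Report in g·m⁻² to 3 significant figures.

zinc: temperature factor f = +0.038·(-14.9) = -0.5662
  Pd branch = 0.0129·Pd^0.44·e^(0.046·RH+f) = 1.16 μm/a
  Sd branch = 0.0175·Sd^0.57·e^(0.008·RH+0.085·T) = 0.3596 μm/a
  r_corr = 1.16 + 0.3596 = 1.519 μm/a
ISO 9224: D(t) = r_corr · t^b with b = 0.813 (zinc, B1)
  D(6) = 1.519 × 6^0.813 = 1.519 × 4.292 = 6.521 μm
  Mass loss = 6.521 μm × 7.14 g/cm³ = 46.56 g·m⁻²

D(6) = 46.6 g·m⁻²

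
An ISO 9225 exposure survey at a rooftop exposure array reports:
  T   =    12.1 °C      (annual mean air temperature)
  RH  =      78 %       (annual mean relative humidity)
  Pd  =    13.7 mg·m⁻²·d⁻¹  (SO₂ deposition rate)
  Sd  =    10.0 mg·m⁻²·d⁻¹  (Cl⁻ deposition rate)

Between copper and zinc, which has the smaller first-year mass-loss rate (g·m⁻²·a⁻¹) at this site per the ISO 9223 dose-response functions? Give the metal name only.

copper: T>10 °C ⇒ hinge -0.080·(12.1−10) = -0.1680
  sulphur-dioxide contribution → 0.882 μm/a
  chloride contribution → 0.5724 μm/a
  total first-year rate 1.454 μm/a
  mass loss = 1.454 μm/a × 8.96 g/cm³ = 13.03 g·m⁻²·a⁻¹
zinc: f(T) = -0.071·(T−10) [T>10 °C] = -0.1491
  sulphur-dioxide contribution → 1.271 μm/a
  chloride contribution → 0.3394 μm/a
  ⇒ r_corr(zinc) = 1.611 μm/a
  mass loss = 1.611 μm/a × 7.14 g/cm³ = 11.5 g·m⁻²·a⁻¹
Ordering by g·m⁻²·a⁻¹: copper (13) > zinc (11.5)

zinc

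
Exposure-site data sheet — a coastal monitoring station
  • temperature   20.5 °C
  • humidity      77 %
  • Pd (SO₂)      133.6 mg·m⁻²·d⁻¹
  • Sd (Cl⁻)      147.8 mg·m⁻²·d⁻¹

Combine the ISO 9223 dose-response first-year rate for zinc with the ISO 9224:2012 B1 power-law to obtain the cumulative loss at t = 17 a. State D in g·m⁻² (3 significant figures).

zinc: f(T) = -0.071·(T−10) [T>10 °C] = -0.7455
  Pd branch = 0.0129·Pd^0.44·e^(0.046·RH+f) = 1.822 μm/a
  Sd branch = 0.0175·Sd^0.57·e^(0.008·RH+0.085·T) = 3.192 μm/a
  sum: 1.822 + 3.192 → r_corr = 5.013 μm/a
Power-law: D(17) = r_corr · 17^0.813
  D(17) = 5.013 × 17^0.813 = 5.013 × 10.01 = 50.17 μm
  Mass loss = 50.17 μm × 7.14 g/cm³ = 358.2 g·m⁻²

D(17) = 358 g·m⁻²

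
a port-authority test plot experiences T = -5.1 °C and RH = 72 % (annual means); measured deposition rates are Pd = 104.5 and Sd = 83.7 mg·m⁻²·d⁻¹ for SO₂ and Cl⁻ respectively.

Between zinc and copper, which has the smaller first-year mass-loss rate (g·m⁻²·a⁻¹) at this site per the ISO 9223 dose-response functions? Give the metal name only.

zinc: f(T) = +0.038·(T−10) [T≤10 °C] = -0.5738
  Pd branch = 0.0129·Pd^0.44·e^(0.046·RH+f) = 1.542 μm/a
  Sd branch = 0.0175·Sd^0.57·e^(0.008·RH+0.085·T) = 0.2517 μm/a
  r_corr = 1.542 + 0.2517 = 1.794 μm/a
  mass loss = 1.794 μm/a × 7.14 g/cm³ = 12.81 g·m⁻²·a⁻¹
copper: temperature factor f = +0.126·(-15.1) = -1.9026
  SO₂ term: 0.0053·104.5^0.26·exp(0.059·72-1.9026) = 0.1853
  Sd branch = 0.01025·Sd^0.27·e^(0.036·RH+0.049·T) = 0.3524 μm/a
  r_corr = 0.1853 + 0.3524 = 0.5377 μm/a
  mass loss = 0.5377 μm/a × 8.96 g/cm³ = 4.818 g·m⁻²·a⁻¹
Ordering by g·m⁻²·a⁻¹: zinc (12.8) > copper (4.82)

copper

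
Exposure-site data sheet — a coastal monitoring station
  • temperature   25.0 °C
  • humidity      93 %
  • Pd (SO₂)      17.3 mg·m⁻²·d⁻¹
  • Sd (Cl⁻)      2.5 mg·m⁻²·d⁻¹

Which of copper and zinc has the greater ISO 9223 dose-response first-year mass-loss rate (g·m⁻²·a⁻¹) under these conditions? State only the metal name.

copper

copper: f(T) = -0.080·(T−10) [T>10 °C] = -1.2000
  Pd branch = 0.0053·Pd^0.26·e^(0.059·RH+f) = 0.8091 μm/a
  Sd branch = 0.01025·Sd^0.27·e^(0.036·RH+0.049·T) = 1.271 μm/a
  sum: 0.8091 + 1.271 → r_corr = 2.08 μm/a
  mass loss = 2.08 μm/a × 8.96 g/cm³ = 18.64 g·m⁻²·a⁻¹
zinc: temperature factor f = -0.071·(15.0) = -1.0650
  Pd branch = 0.0129·Pd^0.44·e^(0.046·RH+f) = 1.124 μm/a
  Cl⁻ term: 0.0175·2.5^0.57·exp(0.008·93+0.085·25.0) = 0.5198
  r_corr = 1.124 + 0.5198 = 1.644 μm/a
  mass loss = 1.644 μm/a × 7.14 g/cm³ = 11.74 g·m⁻²·a⁻¹
Ordering by g·m⁻²·a⁻¹: copper (18.6) > zinc (11.7)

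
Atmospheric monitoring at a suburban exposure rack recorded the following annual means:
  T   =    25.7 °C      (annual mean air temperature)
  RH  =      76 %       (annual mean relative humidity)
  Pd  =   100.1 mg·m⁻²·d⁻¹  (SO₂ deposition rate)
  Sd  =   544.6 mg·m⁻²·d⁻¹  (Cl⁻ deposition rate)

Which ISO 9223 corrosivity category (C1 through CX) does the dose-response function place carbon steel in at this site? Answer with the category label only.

carbon steel: f(T) = -0.054·(T−10) [T>10 °C] = -0.8478
  SO₂ term: 1.77·100.1^0.52·exp(0.02·76-0.8478) = 38.03
  Cl⁻ term: 0.102·544.6^0.62·exp(0.033·76+0.04·25.7) = 174
  sum: 38.03 + 174 → r_corr = 212.1 μm/a
Category bounds: 200…700 μm/a bracket r_corr ⇒ CX

CX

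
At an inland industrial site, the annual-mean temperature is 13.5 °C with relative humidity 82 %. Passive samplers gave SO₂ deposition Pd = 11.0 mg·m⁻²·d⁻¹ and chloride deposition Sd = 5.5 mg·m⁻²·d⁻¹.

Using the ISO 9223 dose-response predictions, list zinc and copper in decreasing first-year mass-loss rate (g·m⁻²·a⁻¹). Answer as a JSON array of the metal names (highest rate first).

zinc: T>10 °C ⇒ hinge -0.071·(13.5−10) = -0.2485
  SO₂ term: 0.0129·11.0^0.44·exp(0.046·82-0.2485) = 1.256
  Cl⁻ term: 0.0175·5.5^0.57·exp(0.008·82+0.085·13.5) = 0.2807
  r_corr = 1.256 + 0.2807 = 1.537 μm/a
  mass loss = 1.537 μm/a × 7.14 g/cm³ = 10.97 g·m⁻²·a⁻¹
copper: temperature factor f = -0.080·(3.5) = -0.2800
  SO₂ term: 0.0053·11.0^0.26·exp(0.059·82-0.2800) = 0.9431
  Cl⁻ term: 0.01025·5.5^0.27·exp(0.036·82+0.049·13.5) = 0.6025
  sum: 0.9431 + 0.6025 → r_corr = 1.546 μm/a
  mass loss = 1.546 μm/a × 8.96 g/cm³ = 13.85 g·m⁻²·a⁻¹
Ordering by g·m⁻²·a⁻¹: copper (13.8) > zinc (11)

["copper", "zinc"]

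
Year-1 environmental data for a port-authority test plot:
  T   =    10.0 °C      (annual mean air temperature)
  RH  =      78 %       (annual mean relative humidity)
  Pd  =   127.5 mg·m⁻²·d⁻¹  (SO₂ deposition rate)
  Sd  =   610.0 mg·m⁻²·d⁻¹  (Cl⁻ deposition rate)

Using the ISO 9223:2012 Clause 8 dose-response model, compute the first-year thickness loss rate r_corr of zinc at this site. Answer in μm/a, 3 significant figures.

r_corr = 6.89 μm/a

zinc: f(T) = +0.038·(T−10) [T≤10 °C] = +0.0000
  SO₂ term: 0.0129·127.5^0.44·exp(0.046·78+0.0000) = 3.938
  Sd branch = 0.0175·Sd^0.57·e^(0.008·RH+0.085·T) = 2.957 μm/a
  r_corr = 3.938 + 2.957 = 6.895 μm/a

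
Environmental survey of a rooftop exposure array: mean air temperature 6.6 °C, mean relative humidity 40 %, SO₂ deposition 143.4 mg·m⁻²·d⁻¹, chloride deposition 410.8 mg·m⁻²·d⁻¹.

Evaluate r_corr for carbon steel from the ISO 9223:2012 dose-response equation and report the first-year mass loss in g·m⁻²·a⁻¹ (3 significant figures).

carbon steel: f(T) = +0.150·(T−10) [T≤10 °C] = -0.5100
  sulphur-dioxide contribution → 31.28 μm/a
  chloride contribution → 20.75 μm/a
  total first-year rate 52.03 μm/a
Convert to mass loss: 52.03 μm/a × 7.85 g/cm³ = 408.5 g·m⁻²·a⁻¹

r_corr = 408 g·m⁻²·a⁻¹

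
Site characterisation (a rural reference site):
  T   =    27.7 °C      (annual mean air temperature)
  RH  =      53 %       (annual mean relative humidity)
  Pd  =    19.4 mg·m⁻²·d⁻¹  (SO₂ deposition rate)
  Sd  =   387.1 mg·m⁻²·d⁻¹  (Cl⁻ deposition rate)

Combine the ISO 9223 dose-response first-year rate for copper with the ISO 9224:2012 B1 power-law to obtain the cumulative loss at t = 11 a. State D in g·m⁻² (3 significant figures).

D(11) = 62.3 g·m⁻²

copper: temperature factor f = -0.080·(17.7) = -1.4160
  sulphur-dioxide contribution → 0.06341 μm/a
  chloride contribution → 1.341 μm/a
  total first-year rate 1.405 μm/a
Long-term exponent b (ISO 9224 Table 2, B1) = 0.667
  D(11) = 1.405 × 11^0.667 = 1.405 × 4.95 = 6.954 μm
  Mass loss = 6.954 μm × 8.96 g/cm³ = 62.3 g·m⁻²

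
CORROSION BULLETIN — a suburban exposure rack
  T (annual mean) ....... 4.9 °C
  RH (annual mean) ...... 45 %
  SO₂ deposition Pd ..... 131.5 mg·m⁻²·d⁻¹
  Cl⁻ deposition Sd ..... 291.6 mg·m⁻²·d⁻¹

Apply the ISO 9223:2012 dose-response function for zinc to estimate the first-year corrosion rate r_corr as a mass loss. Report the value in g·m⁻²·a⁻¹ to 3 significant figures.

zinc: temperature factor f = +0.038·(-5.1) = -0.1938
  sulphur-dioxide contribution → 0.7207 μm/a
  chloride contribution → 0.9665 μm/a
  total first-year rate 1.687 μm/a
Convert to mass loss: 1.687 μm/a × 7.14 g/cm³ = 12.05 g·m⁻²·a⁻¹

r_corr = 12.0 g·m⁻²·a⁻¹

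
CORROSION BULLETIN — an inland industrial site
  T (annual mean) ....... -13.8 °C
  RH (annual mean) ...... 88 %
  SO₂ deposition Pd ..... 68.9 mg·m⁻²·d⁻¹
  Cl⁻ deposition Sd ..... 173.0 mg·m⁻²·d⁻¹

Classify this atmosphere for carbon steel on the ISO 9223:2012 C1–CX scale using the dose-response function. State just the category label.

C3

carbon steel: f(T) = +0.150·(T−10) [T≤10 °C] = -3.5700
  sulphur-dioxide contribution → 2.617 μm/a
  chloride contribution → 26.16 μm/a
  ⇒ r_corr(carbon steel) = 28.78 μm/a
28.8 μm/a falls in (25, 50] for carbon steel → category C3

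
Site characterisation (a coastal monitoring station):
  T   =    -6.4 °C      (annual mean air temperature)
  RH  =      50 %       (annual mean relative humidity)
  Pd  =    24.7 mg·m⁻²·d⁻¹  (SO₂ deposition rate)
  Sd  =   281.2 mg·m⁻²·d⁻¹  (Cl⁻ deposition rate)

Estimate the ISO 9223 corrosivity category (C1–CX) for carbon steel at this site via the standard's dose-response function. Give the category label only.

carbon steel: temperature factor f = +0.150·(-16.4) = -2.4600
  Pd branch = 1.77·Pd^0.52·e^(0.02·RH+f) = 2.178 μm/a
  Sd branch = 0.102·Sd^0.62·e^(0.033·RH+0.04·T) = 13.56 μm/a
  r_corr = 2.178 + 13.56 = 15.74 μm/a
15.7 μm/a falls in (1.3, 25] for carbon steel → category C2

C2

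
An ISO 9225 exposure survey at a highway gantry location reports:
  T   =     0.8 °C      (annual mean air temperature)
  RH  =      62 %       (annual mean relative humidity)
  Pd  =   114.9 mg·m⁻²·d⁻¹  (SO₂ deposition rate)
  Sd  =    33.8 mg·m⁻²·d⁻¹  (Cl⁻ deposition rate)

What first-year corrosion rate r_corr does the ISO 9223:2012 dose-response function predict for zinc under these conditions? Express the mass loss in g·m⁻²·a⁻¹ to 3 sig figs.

r_corr = 10.7 g·m⁻²·a⁻¹

zinc: T≤10 °C ⇒ hinge +0.038·(0.8−10) = -0.3496
  Pd branch = 0.0129·Pd^0.44·e^(0.046·RH+f) = 1.27 μm/a
  Cl⁻ term: 0.0175·33.8^0.57·exp(0.008·62+0.085·0.8) = 0.2288
  r_corr = 1.27 + 0.2288 = 1.499 μm/a
Convert to mass loss: 1.499 μm/a × 7.14 g/cm³ = 10.7 g·m⁻²·a⁻¹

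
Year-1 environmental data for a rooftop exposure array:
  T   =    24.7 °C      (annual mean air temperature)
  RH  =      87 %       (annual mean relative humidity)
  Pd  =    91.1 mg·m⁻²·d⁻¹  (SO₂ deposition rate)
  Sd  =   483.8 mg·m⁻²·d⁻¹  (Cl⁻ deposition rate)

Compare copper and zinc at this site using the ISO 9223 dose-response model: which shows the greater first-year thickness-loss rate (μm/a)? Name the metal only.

zinc

copper: temperature factor f = -0.080·(14.7) = -1.1760
  sulphur-dioxide contribution → 0.8959 μm/a
  chloride contribution → 4.182 μm/a
  ⇒ r_corr(copper) = 5.078 μm/a
zinc: f(T) = -0.071·(T−10) [T>10 °C] = -1.0437
  sulphur-dioxide contribution → 1.809 μm/a
  chloride contribution → 9.713 μm/a
  total first-year rate 11.52 μm/a
Ordering by μm/a: zinc (11.5) > copper (5.08)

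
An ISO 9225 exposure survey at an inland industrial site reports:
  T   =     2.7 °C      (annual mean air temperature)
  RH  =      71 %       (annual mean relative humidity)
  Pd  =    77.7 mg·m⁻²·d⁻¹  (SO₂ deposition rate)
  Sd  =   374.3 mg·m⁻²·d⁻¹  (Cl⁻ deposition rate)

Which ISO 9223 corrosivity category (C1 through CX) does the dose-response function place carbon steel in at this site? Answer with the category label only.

carbon steel: f(T) = +0.150·(T−10) [T≤10 °C] = -1.0950
  SO₂ term: 1.77·77.7^0.52·exp(0.02·71-1.0950) = 23.56
  Cl⁻ term: 0.102·374.3^0.62·exp(0.033·71+0.04·2.7) = 46.61
  sum: 23.56 + 46.61 → r_corr = 70.17 μm/a
70.2 μm/a falls in (50, 80] for carbon steel → category C4

C4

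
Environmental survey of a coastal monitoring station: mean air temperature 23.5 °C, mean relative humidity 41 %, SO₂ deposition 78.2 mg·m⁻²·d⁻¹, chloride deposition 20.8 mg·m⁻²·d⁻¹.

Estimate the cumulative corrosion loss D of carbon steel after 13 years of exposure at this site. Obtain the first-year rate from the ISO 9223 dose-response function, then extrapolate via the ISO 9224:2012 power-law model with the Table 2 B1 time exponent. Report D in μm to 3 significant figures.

D(13) = 96.9 μm

carbon steel: T>10 °C ⇒ hinge -0.054·(23.5−10) = -0.7290
  Pd branch = 1.77·Pd^0.52·e^(0.02·RH+f) = 18.71 μm/a
  Cl⁻ term: 0.102·20.8^0.62·exp(0.033·41+0.04·23.5) = 6.632
  r_corr = 18.71 + 6.632 = 25.34 μm/a
ISO 9224: D(t) = r_corr · t^b with b = 0.523 (carbon steel, B1)
  D(13) = 25.34 × 13^0.523 = 25.34 × 3.825 = 96.91 μm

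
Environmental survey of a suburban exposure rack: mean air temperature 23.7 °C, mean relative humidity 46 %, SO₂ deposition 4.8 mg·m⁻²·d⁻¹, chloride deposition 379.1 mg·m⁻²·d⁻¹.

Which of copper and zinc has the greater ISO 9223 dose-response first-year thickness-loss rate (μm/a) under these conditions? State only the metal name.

copper: temperature factor f = -0.080·(13.7) = -1.0960
  Pd branch = 0.0053·Pd^0.26·e^(0.059·RH+f) = 0.04019 μm/a
  Cl⁻ term: 0.01025·379.1^0.27·exp(0.036·46+0.049·23.7) = 0.8522
  r_corr = 0.04019 + 0.8522 = 0.8924 μm/a
zinc: temperature factor f = -0.071·(13.7) = -0.9727
  Pd branch = 0.0129·Pd^0.44·e^(0.046·RH+f) = 0.0807 μm/a
  Cl⁻ term: 0.0175·379.1^0.57·exp(0.008·46+0.085·23.7) = 5.593
  r_corr = 0.0807 + 5.593 = 5.674 μm/a
Ordering by μm/a: zinc (5.67) > copper (0.892)

zinc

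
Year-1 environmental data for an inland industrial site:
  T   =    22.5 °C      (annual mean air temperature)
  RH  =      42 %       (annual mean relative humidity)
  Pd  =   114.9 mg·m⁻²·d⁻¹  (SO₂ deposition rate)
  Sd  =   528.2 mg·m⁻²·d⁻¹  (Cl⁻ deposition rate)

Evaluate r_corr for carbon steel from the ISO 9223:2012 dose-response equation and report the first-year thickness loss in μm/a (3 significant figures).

r_corr = 73.5 μm/a

carbon steel: T>10 °C ⇒ hinge -0.054·(22.5−10) = -0.6750
  Pd branch = 1.77·Pd^0.52·e^(0.02·RH+f) = 24.6 μm/a
  Cl⁻ term: 0.102·528.2^0.62·exp(0.033·42+0.04·22.5) = 48.93
  sum: 24.6 + 48.93 → r_corr = 73.53 μm/a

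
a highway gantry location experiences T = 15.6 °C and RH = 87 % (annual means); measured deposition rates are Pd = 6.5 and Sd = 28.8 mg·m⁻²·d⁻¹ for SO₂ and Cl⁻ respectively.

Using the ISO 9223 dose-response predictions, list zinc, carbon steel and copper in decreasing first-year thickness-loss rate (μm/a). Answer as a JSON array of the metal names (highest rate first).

["carbon steel", "copper", "zinc"]

zinc: T>10 °C ⇒ hinge -0.071·(15.6−10) = -0.3976
  SO₂ term: 0.0129·6.5^0.44·exp(0.046·87-0.3976) = 1.081
  Cl⁻ term: 0.0175·28.8^0.57·exp(0.008·87+0.085·15.6) = 0.8975
  r_corr = 1.081 + 0.8975 = 1.978 μm/a
carbon steel: temperature factor f = -0.054·(5.6) = -0.3024
  SO₂ term: 1.77·6.5^0.52·exp(0.02·87-0.3024) = 19.73
  Sd branch = 0.102·Sd^0.62·e^(0.033·RH+0.04·T) = 26.99 μm/a
  sum: 19.73 + 26.99 → r_corr = 46.72 μm/a
copper: temperature factor f = -0.080·(5.6) = -0.4480
  SO₂ term: 0.0053·6.5^0.26·exp(0.059·87-0.4480) = 0.9339
  Cl⁻ term: 0.01025·28.8^0.27·exp(0.036·87+0.049·15.6) = 1.25
  sum: 0.9339 + 1.25 → r_corr = 2.184 μm/a
Ordering by μm/a: carbon steel (46.7) > copper (2.18) > zinc (1.98)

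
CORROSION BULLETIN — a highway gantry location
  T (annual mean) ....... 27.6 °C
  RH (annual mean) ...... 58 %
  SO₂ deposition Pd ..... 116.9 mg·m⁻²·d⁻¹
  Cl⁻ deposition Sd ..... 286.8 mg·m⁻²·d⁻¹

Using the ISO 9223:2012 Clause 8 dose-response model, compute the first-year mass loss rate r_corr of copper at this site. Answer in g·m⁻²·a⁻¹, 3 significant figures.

r_corr = 14.4 g·m⁻²·a⁻¹

copper: f(T) = -0.080·(T−10) [T>10 °C] = -1.4080
  sulphur-dioxide contribution → 0.137 μm/a
  chloride contribution → 1.474 μm/a
  ⇒ r_corr(copper) = 1.611 μm/a
Convert to mass loss: 1.611 μm/a × 8.96 g/cm³ = 14.43 g·m⁻²·a⁻¹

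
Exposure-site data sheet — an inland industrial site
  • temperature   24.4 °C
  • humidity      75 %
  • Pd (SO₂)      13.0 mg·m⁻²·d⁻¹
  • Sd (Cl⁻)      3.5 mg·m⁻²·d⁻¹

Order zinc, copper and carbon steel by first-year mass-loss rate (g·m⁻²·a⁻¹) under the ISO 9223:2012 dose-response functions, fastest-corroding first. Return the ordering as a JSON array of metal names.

zinc: T>10 °C ⇒ hinge -0.071·(24.4−10) = -1.0224
  SO₂ term: 0.0129·13.0^0.44·exp(0.046·75-1.0224) = 0.4519
  Cl⁻ term: 0.0175·3.5^0.57·exp(0.008·75+0.085·24.4) = 0.5182
  r_corr = 0.4519 + 0.5182 = 0.97 μm/a
  mass loss = 0.97 μm/a × 7.14 g/cm³ = 6.926 g·m⁻²·a⁻¹
copper: T>10 °C ⇒ hinge -0.080·(24.4−10) = -1.1520
  Pd branch = 0.0053·Pd^0.26·e^(0.059·RH+f) = 0.2725 μm/a
  Cl⁻ term: 0.01025·3.5^0.27·exp(0.036·75+0.049·24.4) = 0.7071
  r_corr = 0.2725 + 0.7071 = 0.9796 μm/a
  mass loss = 0.9796 μm/a × 8.96 g/cm³ = 8.777 g·m⁻²·a⁻¹
carbon steel: temperature factor f = -0.054·(14.4) = -0.7776
  Pd branch = 1.77·Pd^0.52·e^(0.02·RH+f) = 13.83 μm/a
  Sd branch = 0.102·Sd^0.62·e^(0.033·RH+0.04·T) = 6.993 μm/a
  r_corr = 13.83 + 6.993 = 20.83 μm/a
  mass loss = 20.83 μm/a × 7.85 g/cm³ = 163.5 g·m⁻²·a⁻¹
Ordering by g·m⁻²·a⁻¹: carbon steel (163) > copper (8.78) > zinc (6.93)

["carbon steel", "copper", "zinc"]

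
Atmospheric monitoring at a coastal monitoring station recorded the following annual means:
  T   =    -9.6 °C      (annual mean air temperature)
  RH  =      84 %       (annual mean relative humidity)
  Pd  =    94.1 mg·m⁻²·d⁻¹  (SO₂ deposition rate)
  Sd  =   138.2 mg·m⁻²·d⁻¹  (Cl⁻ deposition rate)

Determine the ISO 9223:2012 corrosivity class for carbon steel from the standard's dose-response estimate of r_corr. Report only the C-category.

carbon steel: f(T) = +0.150·(T−10) [T≤10 °C] = -2.9400
  sulphur-dioxide contribution → 5.334 μm/a
  chloride contribution → 23.59 μm/a
  ⇒ r_corr(carbon steel) = 28.93 μm/a
28.9 μm/a falls in (25, 50] for carbon steel → category C3

C3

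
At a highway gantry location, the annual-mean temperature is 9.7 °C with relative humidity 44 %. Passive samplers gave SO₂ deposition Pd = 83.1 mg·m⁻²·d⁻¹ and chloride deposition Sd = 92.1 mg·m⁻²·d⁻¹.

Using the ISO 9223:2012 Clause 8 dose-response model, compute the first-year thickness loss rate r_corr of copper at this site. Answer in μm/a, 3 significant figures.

r_corr = 0.488 μm/a

copper: T≤10 °C ⇒ hinge +0.126·(9.7−10) = -0.0378
  SO₂ term: 0.0053·83.1^0.26·exp(0.059·44-0.0378) = 0.216
  Cl⁻ term: 0.01025·92.1^0.27·exp(0.036·44+0.049·9.7) = 0.2725
  r_corr = 0.216 + 0.2725 = 0.4885 μm/a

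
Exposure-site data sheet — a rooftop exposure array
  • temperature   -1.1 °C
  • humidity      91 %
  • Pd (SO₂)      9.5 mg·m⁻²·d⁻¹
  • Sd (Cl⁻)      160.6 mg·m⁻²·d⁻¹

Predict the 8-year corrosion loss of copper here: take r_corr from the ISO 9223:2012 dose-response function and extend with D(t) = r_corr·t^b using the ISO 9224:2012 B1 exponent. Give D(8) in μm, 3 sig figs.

D(8) = 6.07 μm

copper: T≤10 °C ⇒ hinge +0.126·(-1.1−10) = -1.3986
  SO₂ term: 0.0053·9.5^0.26·exp(0.059·91-1.3986) = 0.5044
  Cl⁻ term: 0.01025·160.6^0.27·exp(0.036·91+0.049·-1.1) = 1.013
  sum: 0.5044 + 1.013 → r_corr = 1.517 μm/a
Power-law: D(8) = r_corr · 8^0.667
  D(8) = 1.517 × 8^0.667 = 1.517 × 4.003 = 6.074 μm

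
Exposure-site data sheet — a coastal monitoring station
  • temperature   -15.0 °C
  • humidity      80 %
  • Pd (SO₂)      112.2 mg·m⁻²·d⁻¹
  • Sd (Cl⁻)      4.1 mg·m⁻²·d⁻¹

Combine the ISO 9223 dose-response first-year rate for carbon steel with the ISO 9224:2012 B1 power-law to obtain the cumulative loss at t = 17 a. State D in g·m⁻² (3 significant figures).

D(17) = 148 g·m⁻²

carbon steel: T≤10 °C ⇒ hinge +0.150·(-15.0−10) = -3.7500
  Pd branch = 1.77·Pd^0.52·e^(0.02·RH+f) = 2.4 μm/a
  Sd branch = 0.102·Sd^0.62·e^(0.033·RH+0.04·T) = 1.881 μm/a
  r_corr = 2.4 + 1.881 = 4.282 μm/a
Power-law: D(17) = r_corr · 17^0.523
  D(17) = 4.282 × 17^0.523 = 4.282 × 4.401 = 18.84 μm
  Mass loss = 18.84 μm × 7.85 g/cm³ = 147.9 g·m⁻²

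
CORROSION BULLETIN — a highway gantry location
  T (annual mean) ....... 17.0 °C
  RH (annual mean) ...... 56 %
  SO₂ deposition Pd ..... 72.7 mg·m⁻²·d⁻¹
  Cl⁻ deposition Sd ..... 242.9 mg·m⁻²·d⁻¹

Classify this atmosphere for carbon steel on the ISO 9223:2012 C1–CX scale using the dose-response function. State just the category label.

C4

carbon steel: temperature factor f = -0.054·(7.0) = -0.3780
  SO₂ term: 1.77·72.7^0.52·exp(0.02·56-0.3780) = 34.53
  Cl⁻ term: 0.102·242.9^0.62·exp(0.033·56+0.04·17.0) = 38.5
  sum: 34.53 + 38.5 → r_corr = 73.03 μm/a
73 μm/a falls in (50, 80] for carbon steel → category C4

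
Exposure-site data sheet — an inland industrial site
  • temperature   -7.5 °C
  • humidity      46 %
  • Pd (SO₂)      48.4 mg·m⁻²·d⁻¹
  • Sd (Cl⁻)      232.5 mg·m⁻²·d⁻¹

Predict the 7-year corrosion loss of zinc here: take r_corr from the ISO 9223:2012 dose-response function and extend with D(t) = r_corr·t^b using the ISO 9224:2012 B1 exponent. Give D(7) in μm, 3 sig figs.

zinc: T≤10 °C ⇒ hinge +0.038·(-7.5−10) = -0.6650
  Pd branch = 0.0129·Pd^0.44·e^(0.046·RH+f) = 0.3034 μm/a
  Cl⁻ term: 0.0175·232.5^0.57·exp(0.008·46+0.085·-7.5) = 0.2984
  sum: 0.3034 + 0.2984 → r_corr = 0.6019 μm/a
Long-term exponent b (ISO 9224 Table 2, B1) = 0.813
  D(7) = 0.6019 × 7^0.813 = 0.6019 × 4.865 = 2.928 μm

D(7) = 2.93 μm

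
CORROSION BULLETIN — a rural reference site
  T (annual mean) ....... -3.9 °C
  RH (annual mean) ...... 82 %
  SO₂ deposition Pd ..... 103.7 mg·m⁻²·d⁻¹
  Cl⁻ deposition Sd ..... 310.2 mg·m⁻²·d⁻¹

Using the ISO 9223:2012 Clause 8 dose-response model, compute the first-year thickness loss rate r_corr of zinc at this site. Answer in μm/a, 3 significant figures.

zinc: T≤10 °C ⇒ hinge +0.038·(-3.9−10) = -0.5282
  Pd branch = 0.0129·Pd^0.44·e^(0.046·RH+f) = 2.549 μm/a
  Cl⁻ term: 0.0175·310.2^0.57·exp(0.008·82+0.085·-3.9) = 0.6371
  r_corr = 2.549 + 0.6371 = 3.186 μm/a

r_corr = 3.19 μm/a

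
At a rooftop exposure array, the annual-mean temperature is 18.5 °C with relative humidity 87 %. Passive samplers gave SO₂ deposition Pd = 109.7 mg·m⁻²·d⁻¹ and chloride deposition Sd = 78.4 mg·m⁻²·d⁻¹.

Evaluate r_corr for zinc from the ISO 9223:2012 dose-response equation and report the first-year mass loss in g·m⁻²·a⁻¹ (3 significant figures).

zinc: f(T) = -0.071·(T−10) [T>10 °C] = -0.6035
  SO₂ term: 0.0129·109.7^0.44·exp(0.046·87-0.6035) = 3.05
  Cl⁻ term: 0.0175·78.4^0.57·exp(0.008·87+0.085·18.5) = 2.032
  sum: 3.05 + 2.032 → r_corr = 5.082 μm/a
Convert to mass loss: 5.082 μm/a × 7.14 g/cm³ = 36.28 g·m⁻²·a⁻¹

r_corr = 36.3 g·m⁻²·a⁻¹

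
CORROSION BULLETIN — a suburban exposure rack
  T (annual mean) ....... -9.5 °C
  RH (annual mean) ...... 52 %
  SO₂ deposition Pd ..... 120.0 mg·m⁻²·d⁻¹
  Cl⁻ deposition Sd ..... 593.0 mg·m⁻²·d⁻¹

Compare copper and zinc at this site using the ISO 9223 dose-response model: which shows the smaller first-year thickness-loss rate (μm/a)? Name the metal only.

copper

copper: T≤10 °C ⇒ hinge +0.126·(-9.5−10) = -2.4570
  Pd branch = 0.0053·Pd^0.26·e^(0.059·RH+f) = 0.0339 μm/a
  Cl⁻ term: 0.01025·593.0^0.27·exp(0.036·52+0.049·-9.5) = 0.2346
  sum: 0.0339 + 0.2346 → r_corr = 0.2685 μm/a
zinc: temperature factor f = +0.038·(-19.5) = -0.7410
  SO₂ term: 0.0129·120.0^0.44·exp(0.046·52-0.7410) = 0.5526
  Sd branch = 0.0175·Sd^0.57·e^(0.008·RH+0.085·T) = 0.4505 μm/a
  r_corr = 0.5526 + 0.4505 = 1.003 μm/a
Ordering by μm/a: zinc (1) > copper (0.268)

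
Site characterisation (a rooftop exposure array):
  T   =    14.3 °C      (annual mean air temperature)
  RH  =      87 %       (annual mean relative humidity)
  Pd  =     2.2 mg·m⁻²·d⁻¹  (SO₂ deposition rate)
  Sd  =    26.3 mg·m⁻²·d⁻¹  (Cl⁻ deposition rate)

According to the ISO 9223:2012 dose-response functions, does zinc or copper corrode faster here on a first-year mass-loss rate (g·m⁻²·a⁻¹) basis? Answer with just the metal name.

zinc: T>10 °C ⇒ hinge -0.071·(14.3−10) = -0.3053
  SO₂ term: 0.0129·2.2^0.44·exp(0.046·87-0.3053) = 0.7357
  Sd branch = 0.0175·Sd^0.57·e^(0.008·RH+0.085·T) = 0.7631 μm/a
  sum: 0.7357 + 0.7631 → r_corr = 1.499 μm/a
  mass loss = 1.499 μm/a × 7.14 g/cm³ = 10.7 g·m⁻²·a⁻¹
copper: f(T) = -0.080·(T−10) [T>10 °C] = -0.3440
  SO₂ term: 0.0053·2.2^0.26·exp(0.059·87-0.3440) = 0.7819
  Sd branch = 0.01025·Sd^0.27·e^(0.036·RH+0.049·T) = 1.145 μm/a
  sum: 0.7819 + 1.145 → r_corr = 1.926 μm/a
  mass loss = 1.926 μm/a × 8.96 g/cm³ = 17.26 g·m⁻²·a⁻¹
Ordering by g·m⁻²·a⁻¹: copper (17.3) > zinc (10.7)

copper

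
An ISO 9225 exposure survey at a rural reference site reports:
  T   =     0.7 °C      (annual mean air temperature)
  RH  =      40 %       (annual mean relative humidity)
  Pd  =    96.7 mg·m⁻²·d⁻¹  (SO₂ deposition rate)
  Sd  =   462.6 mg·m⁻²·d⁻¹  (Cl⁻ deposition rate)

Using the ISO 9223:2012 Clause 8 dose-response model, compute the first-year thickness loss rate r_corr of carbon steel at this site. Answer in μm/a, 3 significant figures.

carbon steel: T≤10 °C ⇒ hinge +0.150·(0.7−10) = -1.3950
  sulphur-dioxide contribution → 10.52 μm/a
  chloride contribution → 17.64 μm/a
  ⇒ r_corr(carbon steel) = 28.16 μm/a

r_corr = 28.2 μm/a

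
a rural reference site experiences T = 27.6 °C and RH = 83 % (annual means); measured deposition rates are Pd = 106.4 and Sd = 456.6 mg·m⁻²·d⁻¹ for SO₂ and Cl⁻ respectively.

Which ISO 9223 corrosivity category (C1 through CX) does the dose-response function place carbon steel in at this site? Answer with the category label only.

CX

carbon steel: f(T) = -0.054·(T−10) [T>10 °C] = -0.9504
  SO₂ term: 1.77·106.4^0.52·exp(0.02·83-0.9504) = 40.75
  Cl⁻ term: 0.102·456.6^0.62·exp(0.033·83+0.04·27.6) = 212.1
  r_corr = 40.75 + 212.1 = 252.8 μm/a
253 μm/a falls in (200, 700] for carbon steel → category CX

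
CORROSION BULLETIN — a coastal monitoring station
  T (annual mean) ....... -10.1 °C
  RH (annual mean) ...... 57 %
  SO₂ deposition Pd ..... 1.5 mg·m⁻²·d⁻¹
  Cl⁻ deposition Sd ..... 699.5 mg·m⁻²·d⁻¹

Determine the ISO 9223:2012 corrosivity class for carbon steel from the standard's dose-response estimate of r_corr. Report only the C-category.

C3

carbon steel: T≤10 °C ⇒ hinge +0.150·(-10.1−10) = -3.0150
  sulphur-dioxide contribution → 0.3351 μm/a
  chloride contribution → 25.93 μm/a
  ⇒ r_corr(carbon steel) = 26.27 μm/a
Category bounds: 25…50 μm/a bracket r_corr ⇒ C3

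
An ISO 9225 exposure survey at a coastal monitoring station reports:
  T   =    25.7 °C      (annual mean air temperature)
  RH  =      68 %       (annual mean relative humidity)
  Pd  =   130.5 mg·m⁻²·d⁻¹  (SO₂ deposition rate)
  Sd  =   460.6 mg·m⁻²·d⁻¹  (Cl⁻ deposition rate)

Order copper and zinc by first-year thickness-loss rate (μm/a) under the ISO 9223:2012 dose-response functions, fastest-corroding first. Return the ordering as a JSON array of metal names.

["zinc", "copper"]

copper: T>10 °C ⇒ hinge -0.080·(25.7−10) = -1.2560
  Pd branch = 0.0053·Pd^0.26·e^(0.059·RH+f) = 0.296 μm/a
  Cl⁻ term: 0.01025·460.6^0.27·exp(0.036·68+0.049·25.7) = 2.187
  sum: 0.296 + 2.187 → r_corr = 2.483 μm/a
zinc: T>10 °C ⇒ hinge -0.071·(25.7−10) = -1.1147
  SO₂ term: 0.0129·130.5^0.44·exp(0.046·68-1.1147) = 0.8238
  Cl⁻ term: 0.0175·460.6^0.57·exp(0.008·68+0.085·25.7) = 8.833
  sum: 0.8238 + 8.833 → r_corr = 9.657 μm/a
Ordering by μm/a: zinc (9.66) > copper (2.48)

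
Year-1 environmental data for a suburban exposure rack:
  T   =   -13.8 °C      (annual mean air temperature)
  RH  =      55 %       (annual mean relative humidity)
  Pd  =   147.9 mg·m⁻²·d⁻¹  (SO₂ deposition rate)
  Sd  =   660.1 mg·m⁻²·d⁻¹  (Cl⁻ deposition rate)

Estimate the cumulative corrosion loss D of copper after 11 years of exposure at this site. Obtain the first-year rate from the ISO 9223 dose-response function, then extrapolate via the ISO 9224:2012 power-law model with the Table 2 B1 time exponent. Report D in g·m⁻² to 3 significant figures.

D(11) = 10.8 g·m⁻²

copper: T≤10 °C ⇒ hinge +0.126·(-13.8−10) = -2.9988
  SO₂ term: 0.0053·147.9^0.26·exp(0.059·55-2.9988) = 0.02485
  Sd branch = 0.01025·Sd^0.27·e^(0.036·RH+0.049·T) = 0.2179 μm/a
  sum: 0.02485 + 0.2179 → r_corr = 0.2428 μm/a
Long-term exponent b (ISO 9224 Table 2, B1) = 0.667
  D(11) = 0.2428 × 11^0.667 = 0.2428 × 4.95 = 1.202 μm
  Mass loss = 1.202 μm × 8.96 g/cm³ = 10.77 g·m⁻²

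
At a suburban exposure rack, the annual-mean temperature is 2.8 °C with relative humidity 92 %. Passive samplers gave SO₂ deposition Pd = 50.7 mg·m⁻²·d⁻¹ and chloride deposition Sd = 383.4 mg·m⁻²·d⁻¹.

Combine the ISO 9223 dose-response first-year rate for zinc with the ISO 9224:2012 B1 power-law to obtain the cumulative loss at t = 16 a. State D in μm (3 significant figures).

D(16) = 49.3 μm

zinc: temperature factor f = +0.038·(-7.2) = -0.2736
  Pd branch = 0.0129·Pd^0.44·e^(0.046·RH+f) = 3.801 μm/a
  Sd branch = 0.0175·Sd^0.57·e^(0.008·RH+0.085·T) = 1.376 μm/a
  r_corr = 3.801 + 1.376 = 5.177 μm/a
Power-law: D(16) = r_corr · 16^0.813
  D(16) = 5.177 × 16^0.813 = 5.177 × 9.527 = 49.32 μm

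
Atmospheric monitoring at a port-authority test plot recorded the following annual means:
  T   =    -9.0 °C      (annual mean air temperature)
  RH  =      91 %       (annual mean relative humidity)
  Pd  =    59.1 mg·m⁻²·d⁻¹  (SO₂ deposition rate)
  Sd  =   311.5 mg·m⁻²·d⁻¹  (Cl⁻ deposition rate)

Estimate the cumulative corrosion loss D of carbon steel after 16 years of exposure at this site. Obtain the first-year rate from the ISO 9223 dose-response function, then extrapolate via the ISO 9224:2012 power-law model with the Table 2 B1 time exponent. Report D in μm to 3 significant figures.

D(16) = 237 μm

carbon steel: T≤10 °C ⇒ hinge +0.150·(-9.0−10) = -2.8500
  Pd branch = 1.77·Pd^0.52·e^(0.02·RH+f) = 5.271 μm/a
  Cl⁻ term: 0.102·311.5^0.62·exp(0.033·91+0.04·-9.0) = 50.39
  sum: 5.271 + 50.39 → r_corr = 55.67 μm/a
ISO 9224: D(t) = r_corr · t^b with b = 0.523 (carbon steel, B1)
  D(16) = 55.67 × 16^0.523 = 55.67 × 4.263 = 237.3 μm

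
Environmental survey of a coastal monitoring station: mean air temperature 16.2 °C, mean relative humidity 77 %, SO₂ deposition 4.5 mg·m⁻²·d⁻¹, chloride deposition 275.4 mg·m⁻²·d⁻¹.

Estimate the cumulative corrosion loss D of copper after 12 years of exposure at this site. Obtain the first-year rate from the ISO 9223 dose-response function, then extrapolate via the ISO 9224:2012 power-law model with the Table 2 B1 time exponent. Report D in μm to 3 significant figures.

D(12) = 11.0 μm

copper: f(T) = -0.080·(T−10) [T>10 °C] = -0.4960
  Pd branch = 0.0053·Pd^0.26·e^(0.059·RH+f) = 0.4484 μm/a
  Cl⁻ term: 0.01025·275.4^0.27·exp(0.036·77+0.049·16.2) = 1.652
  r_corr = 0.4484 + 1.652 = 2.101 μm/a
ISO 9224: D(t) = r_corr · t^b with b = 0.667 (copper, B1)
  D(12) = 2.101 × 12^0.667 = 2.101 × 5.246 = 11.02 μm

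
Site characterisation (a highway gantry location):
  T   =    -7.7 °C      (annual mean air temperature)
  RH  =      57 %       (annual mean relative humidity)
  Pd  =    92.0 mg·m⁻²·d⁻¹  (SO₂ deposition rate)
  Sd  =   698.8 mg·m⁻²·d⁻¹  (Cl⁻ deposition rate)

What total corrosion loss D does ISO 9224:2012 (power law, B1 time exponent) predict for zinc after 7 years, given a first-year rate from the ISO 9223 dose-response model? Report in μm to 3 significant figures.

zinc: temperature factor f = +0.038·(-17.7) = -0.6726
  Pd branch = 0.0129·Pd^0.44·e^(0.046·RH+f) = 0.6626 μm/a
  Sd branch = 0.0175·Sd^0.57·e^(0.008·RH+0.085·T) = 0.5999 μm/a
  r_corr = 0.6626 + 0.5999 = 1.263 μm/a
Power-law: D(7) = r_corr · 7^0.813
  D(7) = 1.263 × 7^0.813 = 1.263 × 4.865 = 6.142 μm

D(7) = 6.14 μm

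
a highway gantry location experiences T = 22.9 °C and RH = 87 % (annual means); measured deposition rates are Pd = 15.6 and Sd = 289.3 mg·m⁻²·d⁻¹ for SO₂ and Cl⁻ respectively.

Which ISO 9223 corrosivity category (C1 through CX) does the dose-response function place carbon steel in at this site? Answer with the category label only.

C5

carbon steel: temperature factor f = -0.054·(12.9) = -0.6966
  sulphur-dioxide contribution → 20.97 μm/a
  chloride contribution → 151.1 μm/a
  total first-year rate 172.1 μm/a
172 μm/a falls in (80, 200] for carbon steel → category C5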